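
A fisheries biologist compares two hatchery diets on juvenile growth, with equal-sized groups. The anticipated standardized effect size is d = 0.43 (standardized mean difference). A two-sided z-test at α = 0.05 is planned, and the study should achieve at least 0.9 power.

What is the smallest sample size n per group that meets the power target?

For power 0.9 need Φ(δ − z_{0.025}) = 0.9, so δ = z_{0.025} + z_{0.10} = 1.960 + 1.282 = 3.242.
(For δ > 0 the lower-tail rejection region contributes negligibly to power, so the one-term inversion is standard.)
δ = d·√(n/2) ⇒ n = 2(δ/d)² = 2 × (3.242 / 0.43)² = 113.66.
Round up to the next whole unit.

n = 114 per group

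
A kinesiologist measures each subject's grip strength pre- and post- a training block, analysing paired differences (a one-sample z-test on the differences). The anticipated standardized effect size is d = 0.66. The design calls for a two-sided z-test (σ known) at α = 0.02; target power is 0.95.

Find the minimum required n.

n = 37

Set Φ(δ − 2.326) = 0.95; then δ − 2.326 = Φ⁻¹(0.95) = 1.645, giving δ = 3.971.
(For δ > 0 the lower-tail rejection region contributes negligibly to power, so the one-term inversion is standard.)
δ = d·√n ⇒ n = (δ/d)² = (3.971 / 0.66)² = 36.20.
Round up to the next whole unit.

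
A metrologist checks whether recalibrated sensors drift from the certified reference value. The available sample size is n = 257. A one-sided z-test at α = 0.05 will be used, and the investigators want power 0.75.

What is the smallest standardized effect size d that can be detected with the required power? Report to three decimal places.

d ≈ 0.145

Need Φ(δ − 1.645) = 0.75, so δ = 1.645 + 0.674 = 2.319.
δ = d·√n ⇒ d = δ/√n = 2.319/√257 = 0.1447.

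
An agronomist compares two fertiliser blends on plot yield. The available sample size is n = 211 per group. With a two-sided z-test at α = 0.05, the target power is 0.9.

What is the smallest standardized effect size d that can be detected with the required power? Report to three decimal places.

Need Φ(δ − 1.960) = 0.9, so δ = 1.960 + 1.282 = 3.242.
(The second rejection-region term Φ(−δ − z_{α/2}) is negligible and dropped.)
δ = d·√(n/2) ⇒ d = δ/√(n/2) = 3.242/√(211/2) = 0.3156.

d ≈ 0.316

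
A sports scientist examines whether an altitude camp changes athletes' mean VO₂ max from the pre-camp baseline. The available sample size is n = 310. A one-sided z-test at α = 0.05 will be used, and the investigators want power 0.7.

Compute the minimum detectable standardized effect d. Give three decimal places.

Need Φ(δ − 1.645) = 0.7, so δ = 1.645 + 0.524 = 2.169.
δ = d·√n ⇒ d = δ/√n = 2.169/√310 = 0.1232.

d ≈ 0.123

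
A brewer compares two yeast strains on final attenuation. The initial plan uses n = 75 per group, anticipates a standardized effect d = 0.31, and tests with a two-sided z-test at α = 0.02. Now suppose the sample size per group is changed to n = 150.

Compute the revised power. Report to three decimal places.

Power ≈ 0.640

With n = 150 per group: δ = d·√(n/2) = 0.31 × √(150/2) = 2.6847. Critical value z_{0.01} = 2.326.
Revised power = Φ(δ − 2.326) + Φ(−δ − 2.326) = Φ(0.358) + Φ(-5.011) = 0.6400 + 0.0000 = 0.6400.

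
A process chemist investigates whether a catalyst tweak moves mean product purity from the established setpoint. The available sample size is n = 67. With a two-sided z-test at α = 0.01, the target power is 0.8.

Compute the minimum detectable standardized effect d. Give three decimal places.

Required noncentrality: δ = z_{0.005} + z_{0.20} = 2.576 + 0.842 = 3.417.
(The second rejection-region term Φ(−δ − z_{α/2}) is negligible and dropped.)
δ = d·√n ⇒ d = δ/√n = 3.417/√67 = 0.4175.

d ≈ 0.418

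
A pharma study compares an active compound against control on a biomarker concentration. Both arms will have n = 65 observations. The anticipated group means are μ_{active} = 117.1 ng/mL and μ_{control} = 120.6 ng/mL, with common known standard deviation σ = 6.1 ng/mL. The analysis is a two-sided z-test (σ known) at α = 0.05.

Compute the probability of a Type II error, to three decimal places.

β ≈ 0.095

Standardized effect: d = |μ_{active} − μ_{control}| / σ = |117.1 − 120.6| / 6.1 = 0.5738
Noncentrality parameter: δ = d·√(n/2) = 0.5738 × √(65/2) = 3.2710
Critical value for a two-sided test at α = 0.05: z_{α/2} = 1.960.
Power = Φ(δ − 1.960) + Φ(−δ − 1.960) = Φ(1.311) + Φ(-5.231) = 0.9051 + 0.0000 = 0.9051.
Type II error: β = 1 − power = 1 − 0.9051 = 0.0949.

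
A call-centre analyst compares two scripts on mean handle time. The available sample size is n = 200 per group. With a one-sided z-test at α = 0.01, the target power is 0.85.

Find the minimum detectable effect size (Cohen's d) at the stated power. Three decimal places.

Need Φ(δ − 2.326) = 0.85, so δ = 2.326 + 1.036 = 3.363.
δ = d·√(n/2) ⇒ d = δ/√(n/2) = 3.363/√(200/2) = 0.3363.

d ≈ 0.336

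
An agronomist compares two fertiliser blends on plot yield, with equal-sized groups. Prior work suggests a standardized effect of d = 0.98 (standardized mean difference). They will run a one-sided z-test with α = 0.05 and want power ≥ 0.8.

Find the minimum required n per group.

For power 0.8 need Φ(δ − z_{0.05}) = 0.8, so δ = z_{0.05} + z_{0.20} = 1.645 + 0.842 = 2.486.
δ = d·√(n/2) ⇒ n = 2(δ/d)² = 2 × (2.486 / 0.98)² = 12.87.
Rounding up, n = 13 per group.

n = 13 per group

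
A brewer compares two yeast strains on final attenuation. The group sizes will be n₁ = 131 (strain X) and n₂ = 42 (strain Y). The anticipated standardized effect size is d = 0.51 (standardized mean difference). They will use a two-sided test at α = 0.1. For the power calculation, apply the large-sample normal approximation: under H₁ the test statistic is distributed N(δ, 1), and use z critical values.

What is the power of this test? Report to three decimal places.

Noncentrality parameter: λ = d / √(1/n₁ + 1/n₂) = 0.51 / √(1/131 + 1/42) = 2.8761
Two-sided α = 0.1 → critical value z_{0.05} = 1.645.
Power = Φ(λ − 1.645) + Φ(−λ − 1.645) = Φ(1.231) + Φ(-4.521) = 0.8909 + 0.0000 = 0.8909.

Power ≈ 0.891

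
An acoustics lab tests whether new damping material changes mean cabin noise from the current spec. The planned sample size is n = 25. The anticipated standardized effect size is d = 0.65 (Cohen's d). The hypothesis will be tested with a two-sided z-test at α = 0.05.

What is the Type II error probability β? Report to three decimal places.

β ≈ 0.099

Noncentrality parameter: δ = d·√n = 0.65 × √25 = 3.2500
Two-sided α = 0.05 → critical value z_{0.025} = 1.960.
Power = Φ(δ − 1.960) + Φ(−δ − 1.960) = Φ(1.290) + Φ(-5.210) = 0.9015 + 0.0000 = 0.9015.
Type II error: β = 1 − power = 1 − 0.9015 = 0.0985.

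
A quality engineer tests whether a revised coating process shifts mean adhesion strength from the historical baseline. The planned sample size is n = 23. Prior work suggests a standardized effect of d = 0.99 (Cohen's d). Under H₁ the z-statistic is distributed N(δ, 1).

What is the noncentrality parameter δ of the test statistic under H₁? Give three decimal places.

δ = d·√n = 0.99 × √23 = 4.7479

δ ≈ 4.748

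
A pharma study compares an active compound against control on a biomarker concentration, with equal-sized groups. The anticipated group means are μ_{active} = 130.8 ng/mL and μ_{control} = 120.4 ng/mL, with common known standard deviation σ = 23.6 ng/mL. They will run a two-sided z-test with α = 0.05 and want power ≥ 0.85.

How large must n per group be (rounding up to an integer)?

n = 93 per group

Standardized effect: d = |μ_{active} − μ_{control}| / σ = |130.8 − 120.4| / 23.6 = 0.4407
Set Φ(δ − 1.960) = 0.85; then δ − 1.960 = Φ⁻¹(0.85) = 1.036, giving δ = 2.996.
(For δ > 0 the lower-tail rejection region contributes negligibly to power, so the one-term inversion is standard.)
δ = d·√(n/2) ⇒ n = 2(δ/d)² = 2 × (2.996 / 0.4407)² = 92.47.
Rounding up, n = 93 per group.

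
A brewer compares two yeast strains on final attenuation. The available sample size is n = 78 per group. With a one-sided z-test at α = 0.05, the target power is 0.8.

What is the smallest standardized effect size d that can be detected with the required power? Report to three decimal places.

Need Φ(δ − 1.645) = 0.8, so δ = 1.645 + 0.842 = 2.486.
δ = d·√(n/2) ⇒ d = δ/√(n/2) = 2.486/√(78/2) = 0.3982.

d ≈ 0.398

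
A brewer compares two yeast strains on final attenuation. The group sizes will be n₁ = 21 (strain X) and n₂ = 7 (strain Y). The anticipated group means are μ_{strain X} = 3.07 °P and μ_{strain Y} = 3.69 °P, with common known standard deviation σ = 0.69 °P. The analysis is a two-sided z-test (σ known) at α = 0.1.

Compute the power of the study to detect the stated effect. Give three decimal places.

Power ≈ 0.661

Standardized effect: d = |μ_{strain X} − μ_{strain Y}| / σ = |3.07 − 3.69| / 0.69 = 0.8986
Noncentrality parameter: δ = d / √(1/n₁ + 1/n₂) = 0.8986 / √(1/21 + 1/7) = 2.0588
Critical value for a two-sided test at α = 0.1: z_{α/2} = 1.645.
Power = Φ(δ − 1.645) + Φ(−δ − 1.645) = Φ(0.414) + Φ(-3.704) = 0.6606 + 0.0001 = 0.6607.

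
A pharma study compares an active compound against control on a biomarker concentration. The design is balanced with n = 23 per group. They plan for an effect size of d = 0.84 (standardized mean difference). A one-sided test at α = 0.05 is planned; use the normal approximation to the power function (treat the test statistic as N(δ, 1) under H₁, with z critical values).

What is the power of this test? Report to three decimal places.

Noncentrality parameter: δ = d·√(n/2) = 0.84 × √(23/2) = 2.8486
One-sided α = 0.05 → critical value z_{0.05} = 1.645.
Power = Φ(δ − 1.645) = Φ(1.204) = 0.8857.

Power ≈ 0.886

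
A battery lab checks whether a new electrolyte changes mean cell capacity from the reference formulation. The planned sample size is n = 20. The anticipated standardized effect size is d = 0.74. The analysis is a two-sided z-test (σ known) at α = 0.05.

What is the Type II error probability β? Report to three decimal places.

Noncentrality parameter: δ = d·√n = 0.74 × √20 = 3.3094
Two-sided α = 0.05 → critical value z_{0.025} = 1.960.
Power = Φ(δ − 1.960) + Φ(−δ − 1.960) = Φ(1.349) + Φ(-5.269) = 0.9114 + 0.0000 = 0.9114.
Type II error: β = 1 − power = 1 − 0.9114 = 0.0886.

β ≈ 0.089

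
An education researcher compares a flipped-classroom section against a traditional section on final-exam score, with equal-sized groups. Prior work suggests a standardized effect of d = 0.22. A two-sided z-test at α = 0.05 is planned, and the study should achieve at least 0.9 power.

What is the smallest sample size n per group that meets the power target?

Set Φ(δ − 1.960) = 0.9; then δ − 1.960 = Φ⁻¹(0.9) = 1.282, giving δ = 3.242.
(Ignoring the negligible lower-tail rejection probability gives the usual closed-form inversion.)
δ = d·√(n/2) ⇒ n = 2(δ/d)² = 2 × (3.242 / 0.22)² = 434.19.
Rounding up, n = 435 per group.

n = 435 per group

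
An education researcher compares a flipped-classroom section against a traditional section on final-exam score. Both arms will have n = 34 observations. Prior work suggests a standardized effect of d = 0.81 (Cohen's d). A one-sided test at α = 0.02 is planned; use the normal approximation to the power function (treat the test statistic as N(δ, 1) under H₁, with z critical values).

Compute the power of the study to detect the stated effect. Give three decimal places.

Power ≈ 0.901

Noncentrality parameter: λ = d·√(n/2) = 0.81 × √(34/2) = 3.3397
Critical value for a one-sided test at α = 0.02: z_α = 2.054.
Power = P(Z > 2.054 − λ) = Φ(1.286) = 0.9008.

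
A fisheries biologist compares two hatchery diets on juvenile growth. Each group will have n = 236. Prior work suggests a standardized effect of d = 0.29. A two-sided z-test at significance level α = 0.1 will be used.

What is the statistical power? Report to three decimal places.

Power ≈ 0.934

Noncentrality parameter: λ = d·√(n/2) = 0.29 × √(236/2) = 3.1502
Critical value for a two-sided test at α = 0.1: z_{α/2} = 1.645.
Power = Φ(λ − 1.645) + Φ(−λ − 1.645) = Φ(1.505) + Φ(-4.795) = 0.9339 + 0.0000 = 0.9339.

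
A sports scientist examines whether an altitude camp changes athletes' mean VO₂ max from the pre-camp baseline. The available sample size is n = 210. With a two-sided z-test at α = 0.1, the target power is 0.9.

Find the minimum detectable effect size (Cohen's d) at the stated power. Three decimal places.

d ≈ 0.202

Required noncentrality: δ = z_{0.05} + z_{0.10} = 1.645 + 1.282 = 2.926.
(Lower-tail contribution to power is negligible for δ > 0.)
δ = d·√n ⇒ d = δ/√n = 2.926/√210 = 0.2019.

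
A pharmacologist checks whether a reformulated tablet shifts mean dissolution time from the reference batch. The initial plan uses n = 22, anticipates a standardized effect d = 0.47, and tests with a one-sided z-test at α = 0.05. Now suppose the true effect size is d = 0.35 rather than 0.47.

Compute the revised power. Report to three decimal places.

With d = 0.35: δ = d·√n = 0.35 × √22 = 1.6416. Critical value z_{0.05} = 1.645.
Revised power = P(Z > 1.645 − δ) = Φ(-0.003) = 0.4987.

Power ≈ 0.499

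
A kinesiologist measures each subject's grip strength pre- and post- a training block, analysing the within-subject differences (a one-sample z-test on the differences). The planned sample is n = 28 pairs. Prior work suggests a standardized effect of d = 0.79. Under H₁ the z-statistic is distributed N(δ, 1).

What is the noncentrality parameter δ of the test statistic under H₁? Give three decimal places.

δ = d·√n = 0.79 × √28 = 4.1803

δ ≈ 4.180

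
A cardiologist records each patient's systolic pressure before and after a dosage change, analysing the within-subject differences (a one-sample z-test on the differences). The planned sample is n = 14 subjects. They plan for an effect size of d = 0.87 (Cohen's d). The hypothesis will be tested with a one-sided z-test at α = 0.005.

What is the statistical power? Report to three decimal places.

Power ≈ 0.752

Noncentrality parameter: δ = d·√n = 0.87 × √14 = 3.2552
Critical value for a one-sided test at α = 0.005: z_α = 2.576.
Power = P(Z > 2.576 − δ) = Φ(0.679) = 0.7516.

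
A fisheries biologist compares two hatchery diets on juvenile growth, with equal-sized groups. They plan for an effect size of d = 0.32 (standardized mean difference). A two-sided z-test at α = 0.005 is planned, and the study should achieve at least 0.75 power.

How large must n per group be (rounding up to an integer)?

n = 237 per group

For power 0.75 need Φ(δ − z_{0.0025}) = 0.75, so δ = z_{0.0025} + z_{0.25} = 2.807 + 0.674 = 3.482.
(The Φ(−δ − z_{α/2}) term is vanishingly small for δ > 0 and is dropped in the standard sample-size formula.)
δ = d·√(n/2) ⇒ n = 2(δ/d)² = 2 × (3.482 / 0.32)² = 236.74.
Round up to the next whole unit.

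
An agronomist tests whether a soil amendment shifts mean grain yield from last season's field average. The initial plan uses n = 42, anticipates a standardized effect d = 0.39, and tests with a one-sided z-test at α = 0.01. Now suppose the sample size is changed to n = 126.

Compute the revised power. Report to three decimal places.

With n = 126: δ = d·√n = 0.39 × √126 = 4.3777. Critical value z_{0.01} = 2.326.
Revised power = P(Z > 2.326 − δ) = Φ(2.051) = 0.9799.

Power ≈ 0.980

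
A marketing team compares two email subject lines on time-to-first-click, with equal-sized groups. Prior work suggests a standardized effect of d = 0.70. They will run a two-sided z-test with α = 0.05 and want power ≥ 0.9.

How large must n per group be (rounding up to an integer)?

Set Φ(δ − 1.960) = 0.9; then δ − 1.960 = Φ⁻¹(0.9) = 1.282, giving δ = 3.242.
(The Φ(−δ − z_{α/2}) term is vanishingly small for δ > 0 and is dropped in the standard sample-size formula.)
δ = d·√(n/2) ⇒ n = 2(δ/d)² = 2 × (3.242 / 0.70)² = 42.89.
Round up to the next whole unit.

n = 43 per group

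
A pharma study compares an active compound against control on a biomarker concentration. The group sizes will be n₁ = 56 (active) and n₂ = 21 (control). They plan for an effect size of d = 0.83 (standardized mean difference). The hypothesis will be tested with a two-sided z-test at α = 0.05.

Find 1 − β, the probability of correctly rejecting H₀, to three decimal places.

Noncentrality parameter: δ = d / √(1/n₁ + 1/n₂) = 0.83 / √(1/56 + 1/21) = 3.2437
Critical value for a two-sided test at α = 0.05: z_{α/2} = 1.960.
Power = Φ(δ − 1.960) + Φ(−δ − 1.960) = Φ(1.284) + Φ(-5.204) = 0.9004 + 0.0000 = 0.9004.

Power ≈ 0.900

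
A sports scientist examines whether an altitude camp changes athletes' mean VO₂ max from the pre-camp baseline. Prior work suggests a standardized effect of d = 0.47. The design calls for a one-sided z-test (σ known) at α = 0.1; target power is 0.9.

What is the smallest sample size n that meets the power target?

n = 30

For power 0.9 need Φ(δ − z_{0.1}) = 0.9, so δ = z_{0.1} + z_{0.10} = 1.282 + 1.282 = 2.563.
δ = d·√n ⇒ n = (δ/d)² = (2.563 / 0.47)² = 29.74.
Rounding up, n = 30.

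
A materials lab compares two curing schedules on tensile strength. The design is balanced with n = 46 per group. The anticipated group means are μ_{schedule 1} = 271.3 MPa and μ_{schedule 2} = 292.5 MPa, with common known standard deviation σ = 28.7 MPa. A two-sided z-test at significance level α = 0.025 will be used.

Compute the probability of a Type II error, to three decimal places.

Standardized effect: d = |μ_{schedule 1} − μ_{schedule 2}| / σ = |271.3 − 292.5| / 28.7 = 0.7387
Noncentrality parameter: δ = d·√(n/2) = 0.7387 × √(46/2) = 3.5426
Critical value for a two-sided test at α = 0.025: z_{α/2} = 2.241.
Power = Φ(δ − 2.241) + Φ(−δ − 2.241) = Φ(1.301) + Φ(-5.784) = 0.9034 + 0.0000 = 0.9034.
Type II error: β = 1 − power = 1 − 0.9034 = 0.0966.

β ≈ 0.097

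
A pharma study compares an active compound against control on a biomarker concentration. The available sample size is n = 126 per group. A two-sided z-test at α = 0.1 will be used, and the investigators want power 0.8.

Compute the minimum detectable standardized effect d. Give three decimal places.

Required noncentrality: δ = z_{0.05} + z_{0.20} = 1.645 + 0.842 = 2.486.
(Lower-tail contribution to power is negligible for δ > 0.)
δ = d·√(n/2) ⇒ d = δ/√(n/2) = 2.486/√(126/2) = 0.3133.

d ≈ 0.313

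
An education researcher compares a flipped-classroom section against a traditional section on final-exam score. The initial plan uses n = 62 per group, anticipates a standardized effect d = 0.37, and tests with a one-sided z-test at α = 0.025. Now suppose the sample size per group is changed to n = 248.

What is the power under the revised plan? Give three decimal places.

With n = 248 per group: δ = d·√(n/2) = 0.37 × √(248/2) = 4.1201. Critical value z_{0.025} = 1.960.
Revised power = Φ(δ − 1.960) = Φ(2.160) = 0.9846.

Power ≈ 0.985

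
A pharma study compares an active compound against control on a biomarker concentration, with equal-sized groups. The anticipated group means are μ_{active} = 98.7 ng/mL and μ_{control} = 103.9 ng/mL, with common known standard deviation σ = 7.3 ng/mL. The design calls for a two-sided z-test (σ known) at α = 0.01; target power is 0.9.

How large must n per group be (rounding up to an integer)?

n = 59 per group

Standardized effect: d = |μ_{active} − μ_{control}| / σ = |98.7 − 103.9| / 7.3 = 0.7123
Set Φ(δ − 2.576) = 0.9; then δ − 2.576 = Φ⁻¹(0.9) = 1.282, giving δ = 3.857.
(The Φ(−δ − z_{α/2}) term is vanishingly small for δ > 0 and is dropped in the standard sample-size formula.)
δ = d·√(n/2) ⇒ n = 2(δ/d)² = 2 × (3.857 / 0.7123)² = 58.65.
Round up to the next whole unit.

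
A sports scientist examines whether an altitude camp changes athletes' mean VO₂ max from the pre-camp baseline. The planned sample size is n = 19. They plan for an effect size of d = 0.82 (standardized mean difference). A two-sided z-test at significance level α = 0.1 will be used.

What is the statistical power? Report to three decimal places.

Power ≈ 0.973

Noncentrality parameter: δ = d·√n = 0.82 × √19 = 3.5743
Critical value for a two-sided test at α = 0.1: z_{α/2} = 1.645.
Power = Φ(δ − 1.645) + Φ(−δ − 1.645) = Φ(1.929) + Φ(-5.219) = 0.9732 + 0.0000 = 0.9732.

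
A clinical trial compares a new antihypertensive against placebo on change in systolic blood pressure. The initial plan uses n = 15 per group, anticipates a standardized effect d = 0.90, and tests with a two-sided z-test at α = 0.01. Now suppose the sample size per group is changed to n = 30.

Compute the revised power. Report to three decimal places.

With n = 30 per group: δ = d·√(n/2) = 0.90 × √(30/2) = 3.4857. Critical value z_{0.005} = 2.576.
Revised power = Φ(δ − 2.576) + Φ(−δ − 2.576) = Φ(0.910) + Φ(-6.062) = 0.8186 + 0.0000 = 0.8186.

Power ≈ 0.819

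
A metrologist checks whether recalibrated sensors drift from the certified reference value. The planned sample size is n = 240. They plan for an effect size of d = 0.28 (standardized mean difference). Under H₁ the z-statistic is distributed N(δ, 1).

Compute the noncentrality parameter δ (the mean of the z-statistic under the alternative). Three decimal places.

δ ≈ 4.338

δ = d·√n = 0.28 × √240 = 4.3377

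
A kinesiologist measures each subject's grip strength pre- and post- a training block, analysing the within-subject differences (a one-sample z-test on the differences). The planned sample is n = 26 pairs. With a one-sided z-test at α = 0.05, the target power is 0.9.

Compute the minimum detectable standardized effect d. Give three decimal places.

Need Φ(δ − 1.645) = 0.9, so δ = 1.645 + 1.282 = 2.926.
δ = d·√n ⇒ d = δ/√n = 2.926/√26 = 0.5739.

d ≈ 0.574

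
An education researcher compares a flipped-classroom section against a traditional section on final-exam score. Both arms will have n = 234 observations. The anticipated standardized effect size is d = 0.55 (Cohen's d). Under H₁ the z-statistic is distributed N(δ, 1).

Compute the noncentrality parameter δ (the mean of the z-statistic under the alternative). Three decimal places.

The noncentrality parameter scales effect size by the design's sample-size factor: δ = d·√(n/2) = 0.55 × √(234/2) = 5.9492

δ ≈ 5.949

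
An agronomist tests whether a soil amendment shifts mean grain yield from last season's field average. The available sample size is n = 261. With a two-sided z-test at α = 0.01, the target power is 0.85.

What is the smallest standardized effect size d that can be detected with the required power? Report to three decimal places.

d ≈ 0.224

Required noncentrality: δ = z_{0.005} + z_{0.15} = 2.576 + 1.036 = 3.612.
(Lower-tail contribution to power is negligible for δ > 0.)
δ = d·√n ⇒ d = δ/√n = 3.612/√261 = 0.2236.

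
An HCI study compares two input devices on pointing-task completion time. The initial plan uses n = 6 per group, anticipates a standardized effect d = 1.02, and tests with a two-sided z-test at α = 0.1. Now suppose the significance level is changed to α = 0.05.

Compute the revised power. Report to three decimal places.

Power ≈ 0.423

δ = d·√(n/2) = 1.02 × √(6/2) = 1.7667 (unchanged). New critical value: z_{0.025} = 1.960.
Revised power = Φ(δ − 1.960) + Φ(−δ − 1.960) = Φ(-0.193) + Φ(-3.727) = 0.4234 + 0.0001 = 0.4235.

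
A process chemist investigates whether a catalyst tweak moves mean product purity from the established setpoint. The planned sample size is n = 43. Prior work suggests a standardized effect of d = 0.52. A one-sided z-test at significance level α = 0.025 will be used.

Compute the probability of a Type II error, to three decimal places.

Noncentrality parameter: λ = d·√n = 0.52 × √43 = 3.4099
One-sided α = 0.025 → critical value z_{0.025} = 1.960.
Power = P(Z > 1.960 − λ) = Φ(1.450) = 0.9265.
Type II error: β = 1 − power = 1 − 0.9265 = 0.0735.

β ≈ 0.074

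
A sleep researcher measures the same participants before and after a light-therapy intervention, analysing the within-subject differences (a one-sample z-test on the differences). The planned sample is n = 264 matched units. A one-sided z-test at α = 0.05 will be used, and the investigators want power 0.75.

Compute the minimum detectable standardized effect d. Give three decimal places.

Need Φ(δ − 1.645) = 0.75, so δ = 1.645 + 0.674 = 2.319.
δ = d·√n ⇒ d = δ/√n = 2.319/√264 = 0.1427.

d ≈ 0.143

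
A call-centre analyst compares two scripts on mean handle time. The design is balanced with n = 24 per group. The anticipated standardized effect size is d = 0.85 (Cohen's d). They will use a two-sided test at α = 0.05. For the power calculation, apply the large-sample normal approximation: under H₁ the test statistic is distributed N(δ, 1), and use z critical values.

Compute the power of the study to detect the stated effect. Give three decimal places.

Noncentrality parameter: δ = d·√(n/2) = 0.85 × √(24/2) = 2.9445
Two-sided α = 0.05 → critical value z_{0.025} = 1.960.
Power = Φ(δ − 1.960) + Φ(−δ − 1.960) = Φ(0.985) + Φ(-4.904) = 0.8376 + 0.0000 = 0.8376.

Power ≈ 0.838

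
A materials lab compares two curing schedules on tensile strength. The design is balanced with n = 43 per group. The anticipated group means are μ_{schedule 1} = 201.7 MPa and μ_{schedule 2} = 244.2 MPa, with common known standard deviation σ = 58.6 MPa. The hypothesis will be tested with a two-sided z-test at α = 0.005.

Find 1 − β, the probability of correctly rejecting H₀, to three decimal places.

Power ≈ 0.711

Standardized effect: d = |μ_{schedule 1} − μ_{schedule 2}| / σ = |201.7 − 244.2| / 58.6 = 0.7253
Noncentrality parameter: δ = d·√(n/2) = 0.7253 × √(43/2) = 3.3629
Critical value for a two-sided test at α = 0.005: z_{α/2} = 2.807.
Power = Φ(δ − 2.807) + Φ(−δ − 2.807) = Φ(0.556) + Φ(-6.170) = 0.7108 + 0.0000 = 0.7108.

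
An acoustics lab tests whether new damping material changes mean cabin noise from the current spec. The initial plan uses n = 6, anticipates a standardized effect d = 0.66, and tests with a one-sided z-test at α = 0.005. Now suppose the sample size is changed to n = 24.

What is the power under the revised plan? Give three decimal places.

Power ≈ 0.745

With n = 24: δ = d·√n = 0.66 × √24 = 3.2333. Critical value z_{0.005} = 2.576.
Revised power = P(Z > 2.576 − δ) = Φ(0.657) = 0.7446.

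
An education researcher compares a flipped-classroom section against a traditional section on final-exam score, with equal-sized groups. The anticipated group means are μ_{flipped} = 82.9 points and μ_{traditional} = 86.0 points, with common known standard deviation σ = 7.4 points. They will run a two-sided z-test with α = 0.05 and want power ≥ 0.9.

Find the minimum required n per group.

n = 120 per group

Standardized effect: d = |μ_{flipped} − μ_{traditional}| / σ = |82.9 − 86.0| / 7.4 = 0.4189
For power 0.9 need Φ(δ − z_{0.025}) = 0.9, so δ = z_{0.025} + z_{0.10} = 1.960 + 1.282 = 3.242.
(The Φ(−δ − z_{α/2}) term is vanishingly small for δ > 0 and is dropped in the standard sample-size formula.)
δ = d·√(n/2) ⇒ n = 2(δ/d)² = 2 × (3.242 / 0.4189)² = 119.75.
Rounding up, n = 120 per group.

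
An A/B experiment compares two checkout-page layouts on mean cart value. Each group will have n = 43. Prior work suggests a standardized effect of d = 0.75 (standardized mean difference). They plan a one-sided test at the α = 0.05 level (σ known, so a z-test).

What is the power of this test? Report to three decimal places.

Power ≈ 0.967

Noncentrality parameter: δ = d·√(n/2) = 0.75 × √(43/2) = 3.4776
Critical value for a one-sided test at α = 0.05: z_α = 1.645.
Power = Φ(δ − 1.645) = Φ(1.833) = 0.9666.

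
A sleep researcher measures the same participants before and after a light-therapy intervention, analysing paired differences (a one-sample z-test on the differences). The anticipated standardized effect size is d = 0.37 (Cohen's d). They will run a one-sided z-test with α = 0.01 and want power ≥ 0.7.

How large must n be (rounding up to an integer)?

For power 0.7 need Φ(δ − z_{0.01}) = 0.7, so δ = z_{0.01} + z_{0.30} = 2.326 + 0.524 = 2.851.
δ = d·√n ⇒ n = (δ/d)² = (2.851 / 0.37)² = 59.36.
Round up to the next whole unit.

n = 60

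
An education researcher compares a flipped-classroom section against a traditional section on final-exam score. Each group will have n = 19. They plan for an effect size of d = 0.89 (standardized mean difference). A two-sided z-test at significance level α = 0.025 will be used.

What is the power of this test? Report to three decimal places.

Power ≈ 0.692

Noncentrality parameter: δ = d·√(n/2) = 0.89 × √(19/2) = 2.7432
Critical value for a two-sided test at α = 0.025: z_{α/2} = 2.241.
Power = Φ(δ − 2.241) + Φ(−δ − 2.241) = Φ(0.502) + Φ(-4.985) = 0.6921 + 0.0000 = 0.6921.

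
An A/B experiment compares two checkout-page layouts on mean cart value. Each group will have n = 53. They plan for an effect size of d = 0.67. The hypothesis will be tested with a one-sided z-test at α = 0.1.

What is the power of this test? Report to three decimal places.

Power ≈ 0.985

Noncentrality parameter: δ = d·√(n/2) = 0.67 × √(53/2) = 3.4490
Critical value for a one-sided test at α = 0.1: z_α = 1.282.
Power = Φ(δ − 1.282) = Φ(2.167) = 0.9849.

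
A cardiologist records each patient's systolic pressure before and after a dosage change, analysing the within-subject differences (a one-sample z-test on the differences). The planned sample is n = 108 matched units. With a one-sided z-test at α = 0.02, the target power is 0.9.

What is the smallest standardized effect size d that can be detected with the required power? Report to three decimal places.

Required noncentrality: δ = z_{0.02} + z_{0.10} = 2.054 + 1.282 = 3.335.
δ = d·√n ⇒ d = δ/√n = 3.335/√108 = 0.3209.

d ≈ 0.321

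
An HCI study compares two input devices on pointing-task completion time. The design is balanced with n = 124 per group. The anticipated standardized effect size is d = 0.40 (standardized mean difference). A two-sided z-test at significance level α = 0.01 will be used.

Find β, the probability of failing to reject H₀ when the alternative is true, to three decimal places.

β ≈ 0.283

Noncentrality parameter: δ = d·√(n/2) = 0.40 × √(124/2) = 3.1496
Two-sided α = 0.01 → critical value z_{0.005} = 2.576.
Power = Φ(δ − 2.576) + Φ(−δ − 2.576) = Φ(0.574) + Φ(-5.725) = 0.7169 + 0.0000 = 0.7169.
Type II error: β = 1 − power = 1 − 0.7169 = 0.2831.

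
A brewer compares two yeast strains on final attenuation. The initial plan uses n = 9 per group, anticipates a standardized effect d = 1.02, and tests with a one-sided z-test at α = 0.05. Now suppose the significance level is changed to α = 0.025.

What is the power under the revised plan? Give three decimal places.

Power ≈ 0.581

δ = d·√(n/2) = 1.02 × √(9/2) = 2.1637 (unchanged). New critical value: z_{0.025} = 1.960.
Revised power = P(Z > 1.960 − δ) = Φ(0.204) = 0.5807.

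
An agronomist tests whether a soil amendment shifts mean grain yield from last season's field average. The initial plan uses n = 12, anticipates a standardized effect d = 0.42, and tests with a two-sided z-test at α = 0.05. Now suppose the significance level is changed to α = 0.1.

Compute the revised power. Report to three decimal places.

δ = d·√n = 0.42 × √12 = 1.4549 (unchanged). New critical value: z_{0.05} = 1.645.
Revised power = Φ(δ − 1.645) + Φ(−δ − 1.645) = Φ(-0.190) + Φ(-3.100) = 0.4247 + 0.0010 = 0.4256.

Power ≈ 0.426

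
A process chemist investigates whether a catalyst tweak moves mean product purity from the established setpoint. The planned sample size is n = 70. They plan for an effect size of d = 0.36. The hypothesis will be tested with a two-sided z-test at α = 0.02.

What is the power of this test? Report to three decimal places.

Power ≈ 0.754

Noncentrality parameter: λ = d·√n = 0.36 × √70 = 3.0120
Critical value for a two-sided test at α = 0.02: z_{α/2} = 2.326.
Power = Φ(λ − 2.326) + Φ(−λ − 2.326) = Φ(0.686) + Φ(-5.338) = 0.7535 + 0.0000 = 0.7535.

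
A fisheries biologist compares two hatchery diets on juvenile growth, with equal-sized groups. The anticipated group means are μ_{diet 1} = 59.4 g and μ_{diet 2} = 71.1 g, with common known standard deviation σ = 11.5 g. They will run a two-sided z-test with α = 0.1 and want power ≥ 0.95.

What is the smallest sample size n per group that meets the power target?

n = 21 per group

Standardized effect: d = |μ_{diet 1} − μ_{diet 2}| / σ = |59.4 − 71.1| / 11.5 = 1.0174
Set Φ(δ − 1.645) = 0.95; then δ − 1.645 = Φ⁻¹(0.95) = 1.645, giving δ = 3.290.
(Ignoring the negligible lower-tail rejection probability gives the usual closed-form inversion.)
δ = d·√(n/2) ⇒ n = 2(δ/d)² = 2 × (3.290 / 1.0174)² = 20.91.
Round up to the next whole unit.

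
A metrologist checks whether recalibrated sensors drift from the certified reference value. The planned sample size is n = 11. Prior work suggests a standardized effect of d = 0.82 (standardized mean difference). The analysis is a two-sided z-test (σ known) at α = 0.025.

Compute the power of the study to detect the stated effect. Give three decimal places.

Power ≈ 0.684

Noncentrality parameter: λ = d·√n = 0.82 × √11 = 2.7196
Two-sided α = 0.025 → critical value z_{0.0125} = 2.241.
Power = Φ(λ − 2.241) + Φ(−λ − 2.241) = Φ(0.478) + Φ(-4.961) = 0.6838 + 0.0000 = 0.6838.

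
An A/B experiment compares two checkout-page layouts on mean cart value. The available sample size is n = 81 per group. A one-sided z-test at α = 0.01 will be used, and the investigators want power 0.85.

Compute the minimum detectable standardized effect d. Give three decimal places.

d ≈ 0.528

Need Φ(δ − 2.326) = 0.85, so δ = 2.326 + 1.036 = 3.363.
δ = d·√(n/2) ⇒ d = δ/√(n/2) = 3.363/√(81/2) = 0.5284.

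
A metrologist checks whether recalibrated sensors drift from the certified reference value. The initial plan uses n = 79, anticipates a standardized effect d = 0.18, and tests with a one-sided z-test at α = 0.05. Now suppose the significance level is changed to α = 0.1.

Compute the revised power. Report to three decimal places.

δ = d·√n = 0.18 × √79 = 1.5999 (unchanged). New critical value: z_{0.1} = 1.282.
Revised power = Φ(δ − 1.282) = Φ(0.318) = 0.6249.

Power ≈ 0.625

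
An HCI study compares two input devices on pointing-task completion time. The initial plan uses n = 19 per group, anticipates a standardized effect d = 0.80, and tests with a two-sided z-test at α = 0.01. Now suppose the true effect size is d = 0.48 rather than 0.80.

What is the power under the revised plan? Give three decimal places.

With d = 0.48: δ = d·√(n/2) = 0.48 × √(19/2) = 1.4795. Critical value z_{0.005} = 2.576.
Revised power = Φ(δ − 2.576) + Φ(−δ − 2.576) = Φ(-1.096) + Φ(-4.055) = 0.1365 + 0.0000 = 0.1365.

Power ≈ 0.136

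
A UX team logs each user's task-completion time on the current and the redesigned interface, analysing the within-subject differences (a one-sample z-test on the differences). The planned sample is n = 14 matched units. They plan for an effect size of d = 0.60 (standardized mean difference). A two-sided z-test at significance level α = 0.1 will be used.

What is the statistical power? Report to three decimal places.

Noncentrality parameter: λ = d·√n = 0.60 × √14 = 2.2450
Two-sided α = 0.1 → critical value z_{0.05} = 1.645.
Power = Φ(λ − 1.645) + Φ(−λ − 1.645) = Φ(0.600) + Φ(-3.890) = 0.7258 + 0.0001 = 0.7258.

Power ≈ 0.726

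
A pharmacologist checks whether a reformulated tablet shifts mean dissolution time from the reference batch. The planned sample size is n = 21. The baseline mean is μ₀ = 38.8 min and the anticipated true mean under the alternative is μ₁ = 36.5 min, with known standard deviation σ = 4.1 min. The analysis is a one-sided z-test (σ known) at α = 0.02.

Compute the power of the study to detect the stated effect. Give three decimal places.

Standardized effect: d = |μ₁ − μ₀| / σ = |36.5 − 38.8| / 4.1 = 0.5610
Noncentrality parameter: δ = d·√n = 0.5610 × √21 = 2.5707
One-sided α = 0.02 → critical value z_{0.02} = 2.054.
Power = P(Z > 2.054 − δ) = Φ(0.517) = 0.6974.

Power ≈ 0.697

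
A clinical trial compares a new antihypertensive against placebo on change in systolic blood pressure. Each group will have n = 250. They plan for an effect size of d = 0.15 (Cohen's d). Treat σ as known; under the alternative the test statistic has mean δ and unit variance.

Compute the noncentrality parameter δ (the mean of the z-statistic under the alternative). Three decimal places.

The noncentrality parameter scales effect size by the design's sample-size factor: δ = d·√(n/2) = 0.15 × √(250/2) = 1.6771

δ ≈ 1.677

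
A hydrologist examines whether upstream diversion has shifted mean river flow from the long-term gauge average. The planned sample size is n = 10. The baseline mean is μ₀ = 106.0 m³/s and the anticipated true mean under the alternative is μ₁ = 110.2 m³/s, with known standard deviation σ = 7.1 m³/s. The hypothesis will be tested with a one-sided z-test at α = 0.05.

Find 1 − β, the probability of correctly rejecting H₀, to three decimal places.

Power ≈ 0.589

Standardized effect: d = |μ₁ − μ₀| / σ = |110.2 − 106.0| / 7.1 = 0.5915
Noncentrality parameter: λ = d·√n = 0.5915 × √10 = 1.8706
Critical value for a one-sided test at α = 0.05: z_α = 1.645.
Power = P(Z > 1.645 − λ) = Φ(0.226) = 0.5893.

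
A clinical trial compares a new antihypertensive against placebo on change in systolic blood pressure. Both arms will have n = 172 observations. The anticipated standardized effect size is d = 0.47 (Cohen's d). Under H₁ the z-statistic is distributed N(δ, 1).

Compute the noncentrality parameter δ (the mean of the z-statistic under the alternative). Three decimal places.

δ = d·√(n/2) = 0.47 × √(172/2) = 4.3586

δ ≈ 4.359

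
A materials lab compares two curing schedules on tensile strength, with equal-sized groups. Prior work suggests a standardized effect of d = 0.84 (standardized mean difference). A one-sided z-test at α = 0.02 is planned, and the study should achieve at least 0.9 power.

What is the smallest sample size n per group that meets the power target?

Set Φ(δ − 2.054) = 0.9; then δ − 2.054 = Φ⁻¹(0.9) = 1.282, giving δ = 3.335.
δ = d·√(n/2) ⇒ n = 2(δ/d)² = 2 × (3.335 / 0.84)² = 31.53.
Rounding up, n = 32 per group.

n = 32 per group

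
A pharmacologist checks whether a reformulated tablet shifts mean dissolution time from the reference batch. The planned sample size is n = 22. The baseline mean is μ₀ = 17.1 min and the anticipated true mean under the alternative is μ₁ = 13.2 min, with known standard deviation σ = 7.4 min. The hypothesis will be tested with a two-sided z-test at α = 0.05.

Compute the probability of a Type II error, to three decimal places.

β ≈ 0.304

Standardized effect: d = |μ₁ − μ₀| / σ = |13.2 − 17.1| / 7.4 = 0.5270
Noncentrality parameter: λ = d·√n = 0.5270 × √22 = 2.4720
Critical value for a two-sided test at α = 0.05: z_{α/2} = 1.960.
Power = Φ(λ − 1.960) + Φ(−λ − 1.960) = Φ(0.512) + Φ(-4.432) = 0.6957 + 0.0000 = 0.6957.
Type II error: β = 1 − power = 1 − 0.6957 = 0.3043.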